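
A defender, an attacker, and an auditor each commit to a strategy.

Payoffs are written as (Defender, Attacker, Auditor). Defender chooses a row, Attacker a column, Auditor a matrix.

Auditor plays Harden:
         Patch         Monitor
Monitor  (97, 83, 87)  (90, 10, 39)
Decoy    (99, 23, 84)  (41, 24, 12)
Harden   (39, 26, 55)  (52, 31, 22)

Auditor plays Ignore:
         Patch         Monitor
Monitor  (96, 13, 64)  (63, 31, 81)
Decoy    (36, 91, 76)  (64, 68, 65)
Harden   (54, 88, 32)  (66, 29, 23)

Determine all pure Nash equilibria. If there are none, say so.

For each player, find the best response to each opponent profile; mutual best responses are the pure NE.
Defender against (Patch, Harden): payoffs 97, 99, 39 → best response Decoy.
Defender against (Patch, Ignore): payoffs 96, 36, 54 → best response Monitor.
Defender against (Monitor, Harden): payoffs 90, 41, 52 → best response Monitor.
Defender against (Monitor, Ignore): payoffs 63, 64, 66 → best response Harden.
Attacker against (Monitor, Harden): payoffs 83, 10 → best response Patch.
Attacker against (Monitor, Ignore): payoffs 13, 31 → best response Monitor.
Attacker against (Decoy, Harden): payoffs 23, 24 → best response Monitor.
Attacker against (Decoy, Ignore): payoffs 91, 68 → best response Patch.
Attacker against (Harden, Harden): payoffs 26, 31 → best response Monitor.
Attacker against (Harden, Ignore): payoffs 88, 29 → best response Patch.
Auditor against (Monitor, Patch): payoffs 87, 64 → best response Harden.
Auditor against (Monitor, Monitor): payoffs 39, 81 → best response Ignore.
Auditor against (Decoy, Patch): payoffs 84, 76 → best response Harden.
Auditor against (Decoy, Monitor): payoffs 12, 65 → best response Ignore.
Auditor against (Harden, Patch): payoffs 55, 32 → best response Harden.
Auditor against (Harden, Monitor): payoffs 22, 23 → best response Ignore.
No profile is a mutual best response for all players.

No pure-strategy Nash equilibrium.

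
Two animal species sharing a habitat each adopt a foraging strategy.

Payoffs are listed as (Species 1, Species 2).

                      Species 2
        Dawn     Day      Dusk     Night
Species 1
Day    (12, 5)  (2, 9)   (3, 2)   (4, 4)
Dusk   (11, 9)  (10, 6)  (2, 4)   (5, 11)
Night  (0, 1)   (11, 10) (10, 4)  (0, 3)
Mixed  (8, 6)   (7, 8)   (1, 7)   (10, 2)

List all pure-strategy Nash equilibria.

Species 1 against Dawn: payoffs 12, 11, 0, 8 → best response Day.
Species 1 against Day: payoffs 2, 10, 11, 7 → best response Night.
Species 1 against Dusk: payoffs 3, 2, 10, 1 → best response Night.
Species 1 against Night: payoffs 4, 5, 0, 10 → best response Mixed.
Species 2 against Day: payoffs 5, 9, 2, 4 → best response Day.
Species 2 against Dusk: payoffs 9, 6, 4, 11 → best response Night.
Species 2 against Night: payoffs 1, 10, 4, 3 → best response Day.
Species 2 against Mixed: payoffs 6, 8, 7, 2 → best response Day.
Mutual best responses: (Night, Day).

(Night, Day)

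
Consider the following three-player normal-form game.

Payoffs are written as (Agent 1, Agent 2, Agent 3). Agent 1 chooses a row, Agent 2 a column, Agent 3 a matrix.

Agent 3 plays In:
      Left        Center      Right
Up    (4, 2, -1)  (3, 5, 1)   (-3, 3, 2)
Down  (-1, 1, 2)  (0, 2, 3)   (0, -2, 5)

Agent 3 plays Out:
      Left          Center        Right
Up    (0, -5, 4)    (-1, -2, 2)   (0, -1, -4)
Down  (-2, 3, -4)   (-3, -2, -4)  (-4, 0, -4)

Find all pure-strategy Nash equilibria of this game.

No pure-strategy Nash equilibrium.

Agent 1 against (Left, In): payoffs 4, -1 → best response Up.
Agent 1 against (Left, Out): payoffs 0, -2 → best response Up.
Agent 1 against (Center, In): payoffs 3, 0 → best response Up.
Agent 1 against (Center, Out): payoffs -1, -3 → best response Up.
Agent 1 against (Right, In): payoffs -3, 0 → best response Down.
Agent 1 against (Right, Out): payoffs 0, -4 → best response Up.
Agent 2 against (Up, In): payoffs 2, 5, 3 → best response Center.
Agent 2 against (Up, Out): payoffs -5, -2, -1 → best response Right.
Agent 2 against (Down, In): payoffs 1, 2, -2 → best response Center.
Agent 2 against (Down, Out): payoffs 3, -2, 0 → best response Left.
Agent 3 against (Up, Left): payoffs -1, 4 → best response Out.
Agent 3 against (Up, Center): payoffs 1, 2 → best response Out.
Agent 3 against (Up, Right): payoffs 2, -4 → best response In.
Agent 3 against (Down, Left): payoffs 2, -4 → best response In.
Agent 3 against (Down, Center): payoffs 3, -4 → best response In.
Agent 3 against (Down, Right): payoffs 5, -4 → best response In.
No profile is a mutual best response for all players.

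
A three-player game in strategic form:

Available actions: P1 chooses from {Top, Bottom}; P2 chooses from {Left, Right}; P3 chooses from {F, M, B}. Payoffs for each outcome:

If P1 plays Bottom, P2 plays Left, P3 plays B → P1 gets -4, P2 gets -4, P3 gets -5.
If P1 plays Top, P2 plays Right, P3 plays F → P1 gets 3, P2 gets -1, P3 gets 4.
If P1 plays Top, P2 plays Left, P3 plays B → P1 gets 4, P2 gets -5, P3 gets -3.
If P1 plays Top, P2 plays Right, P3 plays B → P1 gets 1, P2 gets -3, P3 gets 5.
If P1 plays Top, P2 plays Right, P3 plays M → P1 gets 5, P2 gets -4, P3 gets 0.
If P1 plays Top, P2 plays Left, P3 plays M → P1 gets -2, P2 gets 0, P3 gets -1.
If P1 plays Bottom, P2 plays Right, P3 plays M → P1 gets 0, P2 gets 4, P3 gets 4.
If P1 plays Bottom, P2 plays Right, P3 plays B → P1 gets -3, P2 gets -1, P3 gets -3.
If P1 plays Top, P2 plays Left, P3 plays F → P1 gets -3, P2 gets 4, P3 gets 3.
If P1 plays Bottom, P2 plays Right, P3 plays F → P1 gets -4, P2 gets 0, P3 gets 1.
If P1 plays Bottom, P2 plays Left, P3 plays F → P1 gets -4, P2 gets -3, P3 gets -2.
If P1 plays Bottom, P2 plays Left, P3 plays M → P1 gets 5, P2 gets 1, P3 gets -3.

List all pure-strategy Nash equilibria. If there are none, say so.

The pure Nash equilibria are (Top, Left, F); (Top, Right, B).

For each strategy profile, look for a profitable unilateral deviation.
(Top, Left, F): P1 gets -3, best alternative -4; P2 gets 4, best alternative -1; P3 gets 3, best alternative -1. No profitable deviation — NE.
(Top, Left, M): P1 can switch to Bottom (-2 → 5). Not NE.
(Top, Left, B): P2 can switch to Right (-5 → -3). Not NE.
(Top, Right, F): P2 can switch to Left (-1 → 4). Not NE.
(Top, Right, M): P2 can switch to Left (-4 → 0). Not NE.
(Top, Right, B): P1 gets 1, best alternative -3; P2 gets -3, best alternative -5; P3 gets 5, best alternative 4. No profitable deviation — NE.
(Bottom, Left, F): P1 can switch to Top (-4 → -3). Not NE.
(Bottom, Left, M): P2 can switch to Right (1 → 4). Not NE.
(Bottom, Left, B): P1 can switch to Top (-4 → 4). Not NE.
(Bottom, Right, F): P1 can switch to Top (-4 → 3). Not NE.
(Bottom, Right, M): P1 can switch to Top (0 → 5). Not NE.
(Bottom, Right, B): P1 can switch to Top (-3 → 1). Not NE.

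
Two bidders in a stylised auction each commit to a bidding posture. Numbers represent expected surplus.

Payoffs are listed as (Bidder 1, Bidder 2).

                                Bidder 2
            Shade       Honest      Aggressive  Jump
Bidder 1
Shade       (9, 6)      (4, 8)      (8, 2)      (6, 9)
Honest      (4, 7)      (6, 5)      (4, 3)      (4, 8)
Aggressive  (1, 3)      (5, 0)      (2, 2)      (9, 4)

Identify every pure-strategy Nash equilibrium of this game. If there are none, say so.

Bidder 1 against Shade: payoffs 9, 4, 1 → best response Shade.
Bidder 1 against Honest: payoffs 4, 6, 5 → best response Honest.
Bidder 1 against Aggressive: payoffs 8, 4, 2 → best response Shade.
Bidder 1 against Jump: payoffs 6, 4, 9 → best response Aggressive.
Bidder 2 against Shade: payoffs 6, 8, 2, 9 → best response Jump.
Bidder 2 against Honest: payoffs 7, 5, 3, 8 → best response Jump.
Bidder 2 against Aggressive: payoffs 3, 0, 2, 4 → best response Jump.
Mutual best responses: (Aggressive, Jump).

The unique pure-strategy Nash equilibrium is (Aggressive, Jump).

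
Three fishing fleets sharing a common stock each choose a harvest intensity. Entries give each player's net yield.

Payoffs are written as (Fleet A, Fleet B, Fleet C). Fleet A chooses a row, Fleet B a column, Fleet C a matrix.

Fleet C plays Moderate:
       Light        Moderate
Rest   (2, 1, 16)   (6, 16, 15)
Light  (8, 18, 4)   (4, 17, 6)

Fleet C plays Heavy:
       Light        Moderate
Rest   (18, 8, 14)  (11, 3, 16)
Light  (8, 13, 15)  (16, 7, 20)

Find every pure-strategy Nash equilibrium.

Mark each player's best response to every combination of opponents' strategies; a profile where every player is best-responding is a pure Nash equilibrium.
Fleet A against (Light, Moderate): payoffs 2, 8 → best response Light.
Fleet A against (Light, Heavy): payoffs 18, 8 → best response Rest.
Fleet A against (Moderate, Moderate): payoffs 6, 4 → best response Rest.
Fleet A against (Moderate, Heavy): payoffs 11, 16 → best response Light.
Fleet B against (Rest, Moderate): payoffs 1, 16 → best response Moderate.
Fleet B against (Rest, Heavy): payoffs 8, 3 → best response Light.
Fleet B against (Light, Moderate): payoffs 18, 17 → best response Light.
Fleet B against (Light, Heavy): payoffs 13, 7 → best response Light.
Fleet C against (Rest, Light): payoffs 16, 14 → best response Moderate.
Fleet C against (Rest, Moderate): payoffs 15, 16 → best response Heavy.
Fleet C against (Light, Light): payoffs 4, 15 → best response Heavy.
Fleet C against (Light, Moderate): payoffs 6, 20 → best response Heavy.
No profile is a mutual best response for all players.

none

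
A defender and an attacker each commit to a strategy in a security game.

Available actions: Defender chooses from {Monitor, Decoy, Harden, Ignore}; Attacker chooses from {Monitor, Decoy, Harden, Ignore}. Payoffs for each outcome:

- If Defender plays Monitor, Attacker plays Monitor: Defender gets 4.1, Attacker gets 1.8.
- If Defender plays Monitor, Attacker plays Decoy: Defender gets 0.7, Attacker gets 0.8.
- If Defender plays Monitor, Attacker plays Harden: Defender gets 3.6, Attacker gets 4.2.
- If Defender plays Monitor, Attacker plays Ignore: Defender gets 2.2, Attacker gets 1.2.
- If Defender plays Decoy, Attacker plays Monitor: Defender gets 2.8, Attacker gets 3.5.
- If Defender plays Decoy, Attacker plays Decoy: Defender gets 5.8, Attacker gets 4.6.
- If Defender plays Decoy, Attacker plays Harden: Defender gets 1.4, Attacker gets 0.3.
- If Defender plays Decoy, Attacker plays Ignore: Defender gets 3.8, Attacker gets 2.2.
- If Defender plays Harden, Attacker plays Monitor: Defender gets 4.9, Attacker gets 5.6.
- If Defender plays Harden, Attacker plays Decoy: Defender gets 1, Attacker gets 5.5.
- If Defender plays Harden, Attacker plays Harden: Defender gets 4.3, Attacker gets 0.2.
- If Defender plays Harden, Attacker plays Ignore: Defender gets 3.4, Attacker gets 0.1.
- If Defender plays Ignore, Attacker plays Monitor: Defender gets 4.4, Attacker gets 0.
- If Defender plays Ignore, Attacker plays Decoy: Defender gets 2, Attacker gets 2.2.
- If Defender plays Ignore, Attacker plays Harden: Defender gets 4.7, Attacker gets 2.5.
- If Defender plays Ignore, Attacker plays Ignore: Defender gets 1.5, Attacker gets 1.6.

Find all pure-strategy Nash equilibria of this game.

The pure Nash equilibria are (Decoy, Decoy), (Harden, Monitor), (Ignore, Harden).

(Monitor, Monitor): Defender can switch to Harden (4.1 → 4.9). Not NE.
(Monitor, Decoy): Defender can switch to Decoy (0.7 → 5.8). Not NE.
(Monitor, Harden): Defender can switch to Harden (3.6 → 4.3). Not NE.
(Monitor, Ignore): Defender can switch to Decoy (2.2 → 3.8). Not NE.
(Decoy, Monitor): Defender can switch to Monitor (2.8 → 4.1). Not NE.
(Decoy, Decoy): Defender gets 5.8, best alternative 2; Attacker gets 4.6, best alternative 3.5. No profitable deviation — NE.
(Decoy, Harden): Defender can switch to Monitor (1.4 → 3.6). Not NE.
(Decoy, Ignore): Attacker can switch to Monitor (2.2 → 3.5). Not NE.
(Harden, Monitor): Defender gets 4.9, best alternative 4.4; Attacker gets 5.6, best alternative 5.5. No profitable deviation — NE.
(Harden, Decoy): Defender can switch to Decoy (1 → 5.8). Not NE.
(Harden, Harden): Defender can switch to Ignore (4.3 → 4.7). Not NE.
(Harden, Ignore): Defender can switch to Decoy (3.4 → 3.8). Not NE.
(Ignore, Monitor): Defender can switch to Harden (4.4 → 4.9). Not NE.
(Ignore, Decoy): Defender can switch to Decoy (2 → 5.8). Not NE.
(Ignore, Harden): Defender gets 4.7, best alternative 4.3; Attacker gets 2.5, best alternative 2.2. No profitable deviation — NE.
(The remaining 1 profile has a profitable deviation by the same check.)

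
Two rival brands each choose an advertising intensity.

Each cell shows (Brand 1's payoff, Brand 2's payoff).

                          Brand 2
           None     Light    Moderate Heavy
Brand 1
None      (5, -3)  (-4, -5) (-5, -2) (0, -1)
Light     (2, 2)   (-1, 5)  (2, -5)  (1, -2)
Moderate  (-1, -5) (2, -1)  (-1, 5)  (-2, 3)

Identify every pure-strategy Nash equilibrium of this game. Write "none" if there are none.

none

Brand 1 against None: payoffs 5, 2, -1 → best response None.
Brand 1 against Light: payoffs -4, -1, 2 → best response Moderate.
Brand 1 against Moderate: payoffs -5, 2, -1 → best response Light.
Brand 1 against Heavy: payoffs 0, 1, -2 → best response Light.
Brand 2 against None: payoffs -3, -5, -2, -1 → best response Heavy.
Brand 2 against Light: payoffs 2, 5, -5, -2 → best response Light.
Brand 2 against Moderate: payoffs -5, -1, 5, 3 → best response Moderate.
No profile is a mutual best response for all players.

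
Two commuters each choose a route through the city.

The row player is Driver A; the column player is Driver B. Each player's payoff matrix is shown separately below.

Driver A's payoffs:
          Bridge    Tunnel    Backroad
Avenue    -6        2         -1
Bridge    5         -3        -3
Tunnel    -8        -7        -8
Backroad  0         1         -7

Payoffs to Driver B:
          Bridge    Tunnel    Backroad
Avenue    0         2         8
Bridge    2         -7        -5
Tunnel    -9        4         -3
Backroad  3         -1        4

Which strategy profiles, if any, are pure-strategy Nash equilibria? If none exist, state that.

(Avenue, Bridge): Driver A can switch to Bridge (-6 → 5). Not NE.
(Avenue, Tunnel): Driver B can switch to Backroad (2 → 8). Not NE.
(Avenue, Backroad): Driver A gets -1, best alternative -3; Driver B gets 8, best alternative 2. No profitable deviation — NE.
(Bridge, Bridge): Driver A gets 5, best alternative 0; Driver B gets 2, best alternative -5. No profitable deviation — NE.
(Bridge, Tunnel): Driver A can switch to Avenue (-3 → 2). Not NE.
(Bridge, Backroad): Driver A can switch to Avenue (-3 → -1). Not NE.
(Tunnel, Bridge): Driver A can switch to Avenue (-8 → -6). Not NE.
(Tunnel, Tunnel): Driver A can switch to Avenue (-7 → 2). Not NE.
(Tunnel, Backroad): Driver A can switch to Avenue (-8 → -1). Not NE.
(Backroad, Bridge): Driver A can switch to Bridge (0 → 5). Not NE.
(Backroad, Tunnel): Driver A can switch to Avenue (1 → 2). Not NE.
(Backroad, Backroad): Driver A can switch to Avenue (-7 → -1). Not NE.

The pure Nash equilibria are (Avenue, Backroad); (Bridge, Bridge).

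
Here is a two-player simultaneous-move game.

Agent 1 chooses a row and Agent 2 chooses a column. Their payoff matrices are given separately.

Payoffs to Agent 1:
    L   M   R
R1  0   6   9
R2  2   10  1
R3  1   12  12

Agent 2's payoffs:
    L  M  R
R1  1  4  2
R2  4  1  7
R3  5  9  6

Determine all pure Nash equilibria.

(R3, M)

Agent 1 against L: payoffs 0, 2, 1 → best response R2.
Agent 1 against M: payoffs 6, 10, 12 → best response R3.
Agent 1 against R: payoffs 9, 1, 12 → best response R3.
Agent 2 against R1: payoffs 1, 4, 2 → best response M.
Agent 2 against R2: payoffs 4, 1, 7 → best response R.
Agent 2 against R3: payoffs 5, 9, 6 → best response M.
Mutual best responses: (R3, M).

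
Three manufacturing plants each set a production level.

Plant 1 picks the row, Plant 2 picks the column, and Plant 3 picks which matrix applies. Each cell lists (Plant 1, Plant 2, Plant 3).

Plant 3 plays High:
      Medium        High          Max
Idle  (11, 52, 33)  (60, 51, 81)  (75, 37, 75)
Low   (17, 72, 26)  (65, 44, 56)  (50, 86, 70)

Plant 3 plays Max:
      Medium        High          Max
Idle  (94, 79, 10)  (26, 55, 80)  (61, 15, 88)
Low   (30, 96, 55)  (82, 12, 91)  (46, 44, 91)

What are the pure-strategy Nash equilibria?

No pure-strategy Nash equilibrium.

(Idle, Medium, High): Plant 1 can switch to Low (11 → 17). Not NE.
(Idle, Medium, Max): Plant 3 can switch to High (10 → 33). Not NE.
(Idle, High, High): Plant 1 can switch to Low (60 → 65). Not NE.
(Idle, High, Max): Plant 1 can switch to Low (26 → 82). Not NE.
(Idle, Max, High): Plant 2 can switch to Medium (37 → 52). Not NE.
(Idle, Max, Max): Plant 2 can switch to Medium (15 → 79). Not NE.
(Low, Medium, High): Plant 2 can switch to Max (72 → 86). Not NE.
(Low, Medium, Max): Plant 1 can switch to Idle (30 → 94). Not NE.
(Low, High, High): Plant 2 can switch to Medium (44 → 72). Not NE.
(Low, High, Max): Plant 2 can switch to Medium (12 → 96). Not NE.
(The remaining 2 profiles each have a profitable deviation by the same check.)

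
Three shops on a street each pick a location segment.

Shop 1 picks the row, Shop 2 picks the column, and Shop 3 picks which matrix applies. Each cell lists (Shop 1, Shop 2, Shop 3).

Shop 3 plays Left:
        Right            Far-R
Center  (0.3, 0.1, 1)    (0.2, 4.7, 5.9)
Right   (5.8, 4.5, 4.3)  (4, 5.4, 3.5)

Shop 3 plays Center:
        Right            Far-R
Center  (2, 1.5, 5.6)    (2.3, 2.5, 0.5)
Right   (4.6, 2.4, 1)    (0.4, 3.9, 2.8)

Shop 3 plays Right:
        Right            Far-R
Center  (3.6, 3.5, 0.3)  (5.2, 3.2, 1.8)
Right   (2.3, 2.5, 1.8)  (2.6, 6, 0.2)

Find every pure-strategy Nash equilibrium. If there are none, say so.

For each strategy profile, look for a profitable unilateral deviation.
(Center, Right, Left): Shop 1 can switch to Right (0.3 → 5.8). Not NE.
(Center, Right, Center): Shop 1 can switch to Right (2 → 4.6). Not NE.
(Center, Right, Right): Shop 3 can switch to Left (0.3 → 1). Not NE.
(Center, Far-R, Left): Shop 1 can switch to Right (0.2 → 4). Not NE.
(Center, Far-R, Center): Shop 3 can switch to Left (0.5 → 5.9). Not NE.
(Center, Far-R, Right): Shop 2 can switch to Right (3.2 → 3.5). Not NE.
(Right, Right, Left): Shop 2 can switch to Far-R (4.5 → 5.4). Not NE.
(Right, Right, Center): Shop 2 can switch to Far-R (2.4 → 3.9). Not NE.
(Right, Right, Right): Shop 1 can switch to Center (2.3 → 3.6). Not NE.
(Right, Far-R, Left): Shop 1 gets 4, best alternative 0.2; Shop 2 gets 5.4, best alternative 4.5; Shop 3 gets 3.5, best alternative 2.8. No profitable deviation — NE.
(Right, Far-R, Center): Shop 1 can switch to Center (0.4 → 2.3). Not NE.
(The remaining 1 profile has a profitable deviation by the same check.)

(Right, Far-R, Left)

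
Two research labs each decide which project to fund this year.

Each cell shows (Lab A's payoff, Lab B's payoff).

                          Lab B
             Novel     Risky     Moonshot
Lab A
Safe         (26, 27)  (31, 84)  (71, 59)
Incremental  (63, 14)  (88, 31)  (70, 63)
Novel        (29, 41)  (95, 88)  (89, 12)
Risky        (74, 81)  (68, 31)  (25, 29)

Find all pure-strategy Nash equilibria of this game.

Lab A against Novel: payoffs 26, 63, 29, 74 → best response Risky.
Lab A against Risky: payoffs 31, 88, 95, 68 → best response Novel.
Lab A against Moonshot: payoffs 71, 70, 89, 25 → best response Novel.
Lab B against Safe: payoffs 27, 84, 59 → best response Risky.
Lab B against Incremental: payoffs 14, 31, 63 → best response Moonshot.
Lab B against Novel: payoffs 41, 88, 12 → best response Risky.
Lab B against Risky: payoffs 81, 31, 29 → best response Novel.
Mutual best responses: (Novel, Risky); (Risky, Novel).

(Novel, Risky); (Risky, Novel)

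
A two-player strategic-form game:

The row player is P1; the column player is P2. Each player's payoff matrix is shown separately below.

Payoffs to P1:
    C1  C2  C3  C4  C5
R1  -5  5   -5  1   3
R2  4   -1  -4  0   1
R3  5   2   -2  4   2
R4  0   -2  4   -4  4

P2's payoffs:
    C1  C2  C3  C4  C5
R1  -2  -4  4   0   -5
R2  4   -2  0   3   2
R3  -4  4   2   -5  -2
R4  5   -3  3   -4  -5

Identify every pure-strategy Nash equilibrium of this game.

For each strategy profile, look for a profitable unilateral deviation.
(R1, C1): P1 can switch to R2 (-5 → 4). Not NE.
(R1, C2): P2 can switch to C1 (-4 → -2). Not NE.
(R1, C3): P1 can switch to R2 (-5 → -4). Not NE.
(R1, C4): P1 can switch to R3 (1 → 4). Not NE.
(R1, C5): P1 can switch to R4 (3 → 4). Not NE.
(R2, C1): P1 can switch to R3 (4 → 5). Not NE.
(R2, C2): P1 can switch to R1 (-1 → 5). Not NE.
(R2, C3): P1 can switch to R3 (-4 → -2). Not NE.
(R2, C4): P1 can switch to R1 (0 → 1). Not NE.
(R2, C5): P1 can switch to R1 (1 → 3). Not NE.
(The remaining 10 profiles each have a profitable deviation by the same check.)

none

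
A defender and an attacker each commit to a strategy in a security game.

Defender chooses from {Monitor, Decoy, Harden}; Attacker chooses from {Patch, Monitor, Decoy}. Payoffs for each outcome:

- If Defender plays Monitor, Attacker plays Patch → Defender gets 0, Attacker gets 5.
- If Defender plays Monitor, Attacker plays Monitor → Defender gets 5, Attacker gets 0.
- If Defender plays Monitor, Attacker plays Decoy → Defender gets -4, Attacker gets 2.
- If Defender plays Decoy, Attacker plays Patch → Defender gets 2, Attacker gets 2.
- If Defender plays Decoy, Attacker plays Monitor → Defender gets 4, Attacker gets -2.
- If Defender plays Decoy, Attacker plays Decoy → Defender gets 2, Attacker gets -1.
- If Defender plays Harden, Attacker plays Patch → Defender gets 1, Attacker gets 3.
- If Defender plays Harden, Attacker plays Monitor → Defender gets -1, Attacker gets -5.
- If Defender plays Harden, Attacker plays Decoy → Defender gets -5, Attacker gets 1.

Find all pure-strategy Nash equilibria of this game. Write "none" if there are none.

Defender against Patch: payoffs 0, 2, 1 → best response Decoy.
Defender against Monitor: payoffs 5, 4, -1 → best response Monitor.
Defender against Decoy: payoffs -4, 2, -5 → best response Decoy.
Attacker against Monitor: payoffs 5, 0, 2 → best response Patch.
Attacker against Decoy: payoffs 2, -2, -1 → best response Patch.
Attacker against Harden: payoffs 3, -5, 1 → best response Patch.
Mutual best responses: (Decoy, Patch).

(Decoy, Patch)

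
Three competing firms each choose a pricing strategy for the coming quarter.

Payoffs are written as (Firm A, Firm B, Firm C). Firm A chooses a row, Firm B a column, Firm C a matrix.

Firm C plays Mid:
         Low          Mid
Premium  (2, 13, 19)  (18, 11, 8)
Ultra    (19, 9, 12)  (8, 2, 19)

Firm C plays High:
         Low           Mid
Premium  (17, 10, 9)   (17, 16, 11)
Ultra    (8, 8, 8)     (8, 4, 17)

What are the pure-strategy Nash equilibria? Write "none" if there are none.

Mark each player's best response to every combination of opponents' strategies; a profile where every player is best-responding is a pure Nash equilibrium.
Firm A against (Low, Mid): payoffs 2, 19 → best response Ultra.
Firm A against (Low, High): payoffs 17, 8 → best response Premium.
Firm A against (Mid, Mid): payoffs 18, 8 → best response Premium.
Firm A against (Mid, High): payoffs 17, 8 → best response Premium.
Firm B against (Premium, Mid): payoffs 13, 11 → best response Low.
Firm B against (Premium, High): payoffs 10, 16 → best response Mid.
Firm B against (Ultra, Mid): payoffs 9, 2 → best response Low.
Firm B against (Ultra, High): payoffs 8, 4 → best response Low.
Firm C against (Premium, Low): payoffs 19, 9 → best response Mid.
Firm C against (Premium, Mid): payoffs 8, 11 → best response High.
Firm C against (Ultra, Low): payoffs 12, 8 → best response Mid.
Firm C against (Ultra, Mid): payoffs 19, 17 → best response Mid.
Mutual best responses: (Premium, Mid, High); (Ultra, Low, Mid).

Pure-strategy Nash equilibria: (Premium, Mid, High); (Ultra, Low, Mid)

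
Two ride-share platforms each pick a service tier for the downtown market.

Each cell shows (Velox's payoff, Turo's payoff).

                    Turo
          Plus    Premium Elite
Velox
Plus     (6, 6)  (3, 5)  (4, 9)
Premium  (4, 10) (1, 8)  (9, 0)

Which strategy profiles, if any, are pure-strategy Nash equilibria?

Velox against Plus: payoffs 6, 4 → best response Plus.
Velox against Premium: payoffs 3, 1 → best response Plus.
Velox against Elite: payoffs 4, 9 → best response Premium.
Turo against Plus: payoffs 6, 5, 9 → best response Elite.
Turo against Premium: payoffs 10, 8, 0 → best response Plus.
No profile is a mutual best response for all players.

none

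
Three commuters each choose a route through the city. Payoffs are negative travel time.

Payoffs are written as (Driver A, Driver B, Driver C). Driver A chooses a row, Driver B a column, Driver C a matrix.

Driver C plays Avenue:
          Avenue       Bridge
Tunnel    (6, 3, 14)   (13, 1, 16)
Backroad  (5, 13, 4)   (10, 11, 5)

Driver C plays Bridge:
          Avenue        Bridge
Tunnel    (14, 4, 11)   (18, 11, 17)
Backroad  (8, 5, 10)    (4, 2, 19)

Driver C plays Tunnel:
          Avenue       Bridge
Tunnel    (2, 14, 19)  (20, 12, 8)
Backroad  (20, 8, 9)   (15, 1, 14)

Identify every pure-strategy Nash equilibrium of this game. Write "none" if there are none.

(Tunnel, Avenue, Avenue): Driver C can switch to Tunnel (14 → 19). Not NE.
(Tunnel, Avenue, Bridge): Driver B can switch to Bridge (4 → 11). Not NE.
(Tunnel, Avenue, Tunnel): Driver A can switch to Backroad (2 → 20). Not NE.
(Tunnel, Bridge, Avenue): Driver B can switch to Avenue (1 → 3). Not NE.
(Tunnel, Bridge, Bridge): Driver A gets 18, best alternative 4; Driver B gets 11, best alternative 4; Driver C gets 17, best alternative 16. No profitable deviation — NE.
(Tunnel, Bridge, Tunnel): Driver B can switch to Avenue (12 → 14). Not NE.
(Backroad, Avenue, Avenue): Driver A can switch to Tunnel (5 → 6). Not NE.
(Backroad, Avenue, Bridge): Driver A can switch to Tunnel (8 → 14). Not NE.
(Backroad, Avenue, Tunnel): Driver C can switch to Bridge (9 → 10). Not NE.
(Backroad, Bridge, Avenue): Driver A can switch to Tunnel (10 → 13). Not NE.
(Backroad, Bridge, Bridge): Driver A can switch to Tunnel (4 → 18). Not NE.
(The remaining 1 profile has a profitable deviation by the same check.)

(Tunnel, Bridge, Bridge)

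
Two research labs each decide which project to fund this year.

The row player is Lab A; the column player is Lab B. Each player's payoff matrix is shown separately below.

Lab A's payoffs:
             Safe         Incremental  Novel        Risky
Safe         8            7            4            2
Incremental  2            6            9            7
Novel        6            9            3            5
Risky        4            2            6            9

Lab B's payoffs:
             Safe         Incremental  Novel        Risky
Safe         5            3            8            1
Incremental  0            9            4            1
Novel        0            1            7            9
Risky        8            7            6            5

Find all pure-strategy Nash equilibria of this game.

Mark each player's best response to every combination of opponents' strategies; a profile where every player is best-responding is a pure Nash equilibrium.
Lab A against Safe: payoffs 8, 2, 6, 4 → best response Safe.
Lab A against Incremental: payoffs 7, 6, 9, 2 → best response Novel.
Lab A against Novel: payoffs 4, 9, 3, 6 → best response Incremental.
Lab A against Risky: payoffs 2, 7, 5, 9 → best response Risky.
Lab B against Safe: payoffs 5, 3, 8, 1 → best response Novel.
Lab B against Incremental: payoffs 0, 9, 4, 1 → best response Incremental.
Lab B against Novel: payoffs 0, 1, 7, 9 → best response Risky.
Lab B against Risky: payoffs 8, 7, 6, 5 → best response Safe.
No profile is a mutual best response for all players.

none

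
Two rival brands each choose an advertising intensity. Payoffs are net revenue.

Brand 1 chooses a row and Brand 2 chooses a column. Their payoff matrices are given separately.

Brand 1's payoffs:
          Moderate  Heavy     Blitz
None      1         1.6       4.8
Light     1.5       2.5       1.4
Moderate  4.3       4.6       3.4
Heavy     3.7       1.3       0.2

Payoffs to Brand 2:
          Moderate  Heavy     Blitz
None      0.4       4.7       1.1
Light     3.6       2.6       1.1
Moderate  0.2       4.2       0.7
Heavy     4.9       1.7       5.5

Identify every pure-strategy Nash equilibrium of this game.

Pure NE: (Moderate, Heavy)

Brand 1 against Moderate: payoffs 1, 1.5, 4.3, 3.7 → best response Moderate.
Brand 1 against Heavy: payoffs 1.6, 2.5, 4.6, 1.3 → best response Moderate.
Brand 1 against Blitz: payoffs 4.8, 1.4, 3.4, 0.2 → best response None.
Brand 2 against None: payoffs 0.4, 4.7, 1.1 → best response Heavy.
Brand 2 against Light: payoffs 3.6, 2.6, 1.1 → best response Moderate.
Brand 2 against Moderate: payoffs 0.2, 4.2, 0.7 → best response Heavy.
Brand 2 against Heavy: payoffs 4.9, 1.7, 5.5 → best response Blitz.
Mutual best responses: (Moderate, Heavy).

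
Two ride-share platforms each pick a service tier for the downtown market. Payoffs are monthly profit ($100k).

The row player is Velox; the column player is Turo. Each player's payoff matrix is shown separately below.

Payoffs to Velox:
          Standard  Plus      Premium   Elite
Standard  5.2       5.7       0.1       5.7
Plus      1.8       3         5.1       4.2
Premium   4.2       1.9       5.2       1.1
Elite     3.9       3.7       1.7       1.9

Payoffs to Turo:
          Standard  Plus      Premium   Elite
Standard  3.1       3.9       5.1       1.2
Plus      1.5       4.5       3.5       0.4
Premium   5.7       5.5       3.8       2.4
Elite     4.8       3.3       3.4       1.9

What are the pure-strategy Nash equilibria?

(Standard, Standard): Turo can switch to Plus (3.1 → 3.9). Not NE.
(Standard, Plus): Turo can switch to Premium (3.9 → 5.1). Not NE.
(Standard, Premium): Velox can switch to Plus (0.1 → 5.1). Not NE.
(Standard, Elite): Turo can switch to Standard (1.2 → 3.1). Not NE.
(Plus, Standard): Velox can switch to Standard (1.8 → 5.2). Not NE.
(Plus, Plus): Velox can switch to Standard (3 → 5.7). Not NE.
(Plus, Premium): Velox can switch to Premium (5.1 → 5.2). Not NE.
(Plus, Elite): Velox can switch to Standard (4.2 → 5.7). Not NE.
(Premium, Standard): Velox can switch to Standard (4.2 → 5.2). Not NE.
(Premium, Plus): Velox can switch to Standard (1.9 → 5.7). Not NE.
(Premium, Premium): Turo can switch to Standard (3.8 → 5.7). Not NE.
(Premium, Elite): Velox can switch to Standard (1.1 → 5.7). Not NE.
(The remaining 4 profiles each have a profitable deviation by the same check.)

This game has no pure Nash equilibrium.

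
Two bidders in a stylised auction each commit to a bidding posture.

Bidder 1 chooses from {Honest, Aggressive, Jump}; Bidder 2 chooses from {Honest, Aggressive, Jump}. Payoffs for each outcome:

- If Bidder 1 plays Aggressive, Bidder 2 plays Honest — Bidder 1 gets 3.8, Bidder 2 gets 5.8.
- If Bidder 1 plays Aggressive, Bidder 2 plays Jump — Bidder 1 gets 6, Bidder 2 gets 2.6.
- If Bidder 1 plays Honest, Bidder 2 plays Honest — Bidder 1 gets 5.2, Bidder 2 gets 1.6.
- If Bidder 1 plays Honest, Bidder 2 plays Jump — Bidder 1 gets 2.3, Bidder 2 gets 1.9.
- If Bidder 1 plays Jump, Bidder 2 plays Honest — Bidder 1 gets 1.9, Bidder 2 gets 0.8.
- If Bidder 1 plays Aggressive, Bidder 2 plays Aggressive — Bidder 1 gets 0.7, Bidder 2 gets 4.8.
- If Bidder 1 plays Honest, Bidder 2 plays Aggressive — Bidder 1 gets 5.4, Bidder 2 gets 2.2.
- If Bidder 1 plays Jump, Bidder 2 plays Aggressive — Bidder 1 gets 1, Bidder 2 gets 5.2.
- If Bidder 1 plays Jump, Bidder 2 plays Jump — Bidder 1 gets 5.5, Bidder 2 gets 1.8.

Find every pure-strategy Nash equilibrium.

The unique pure-strategy Nash equilibrium is (Honest, Aggressive).

Bidder 1 against Honest: payoffs 5.2, 3.8, 1.9 → best response Honest.
Bidder 1 against Aggressive: payoffs 5.4, 0.7, 1 → best response Honest.
Bidder 1 against Jump: payoffs 2.3, 6, 5.5 → best response Aggressive.
Bidder 2 against Honest: payoffs 1.6, 2.2, 1.9 → best response Aggressive.
Bidder 2 against Aggressive: payoffs 5.8, 4.8, 2.6 → best response Honest.
Bidder 2 against Jump: payoffs 0.8, 5.2, 1.8 → best response Aggressive.
Mutual best responses: (Honest, Aggressive).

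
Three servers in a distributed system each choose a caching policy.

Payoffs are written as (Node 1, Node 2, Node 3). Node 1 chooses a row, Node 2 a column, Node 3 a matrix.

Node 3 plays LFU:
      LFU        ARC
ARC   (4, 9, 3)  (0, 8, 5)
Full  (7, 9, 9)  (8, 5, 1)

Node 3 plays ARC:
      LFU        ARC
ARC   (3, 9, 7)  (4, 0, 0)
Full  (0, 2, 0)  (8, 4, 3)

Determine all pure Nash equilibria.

Check each profile: it is a Nash equilibrium iff no player can strictly gain by switching unilaterally.
(ARC, LFU, LFU): Node 1 can switch to Full (4 → 7). Not NE.
(ARC, LFU, ARC): Node 1 gets 3, best alternative 0; Node 2 gets 9, best alternative 0; Node 3 gets 7, best alternative 3. No profitable deviation — NE.
(ARC, ARC, LFU): Node 1 can switch to Full (0 → 8). Not NE.
(ARC, ARC, ARC): Node 1 can switch to Full (4 → 8). Not NE.
(Full, LFU, LFU): Node 1 gets 7, best alternative 4; Node 2 gets 9, best alternative 5; Node 3 gets 9, best alternative 0. No profitable deviation — NE.
(Full, LFU, ARC): Node 1 can switch to ARC (0 → 3). Not NE.
(Full, ARC, LFU): Node 2 can switch to LFU (5 → 9). Not NE.
(Full, ARC, ARC): Node 1 gets 8, best alternative 4; Node 2 gets 4, best alternative 2; Node 3 gets 3, best alternative 1. No profitable deviation — NE.

The pure Nash equilibria are (ARC, LFU, ARC) and (Full, LFU, LFU) and (Full, ARC, ARC).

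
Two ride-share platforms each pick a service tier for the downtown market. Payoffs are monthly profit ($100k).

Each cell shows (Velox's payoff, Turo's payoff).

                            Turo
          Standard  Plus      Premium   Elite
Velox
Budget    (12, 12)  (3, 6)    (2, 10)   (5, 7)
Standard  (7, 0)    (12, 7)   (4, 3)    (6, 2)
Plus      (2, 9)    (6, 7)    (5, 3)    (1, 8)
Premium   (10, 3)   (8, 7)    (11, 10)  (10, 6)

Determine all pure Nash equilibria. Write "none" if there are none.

Velox against Standard: payoffs 12, 7, 2, 10 → best response Budget.
Velox against Plus: payoffs 3, 12, 6, 8 → best response Standard.
Velox against Premium: payoffs 2, 4, 5, 11 → best response Premium.
Velox against Elite: payoffs 5, 6, 1, 10 → best response Premium.
Turo against Budget: payoffs 12, 6, 10, 7 → best response Standard.
Turo against Standard: payoffs 0, 7, 3, 2 → best response Plus.
Turo against Plus: payoffs 9, 7, 3, 8 → best response Standard.
Turo against Premium: payoffs 3, 7, 10, 6 → best response Premium.
Mutual best responses: (Budget, Standard); (Standard, Plus); (Premium, Premium).

The pure Nash equilibria are (Budget, Standard) and (Standard, Plus) and (Premium, Premium).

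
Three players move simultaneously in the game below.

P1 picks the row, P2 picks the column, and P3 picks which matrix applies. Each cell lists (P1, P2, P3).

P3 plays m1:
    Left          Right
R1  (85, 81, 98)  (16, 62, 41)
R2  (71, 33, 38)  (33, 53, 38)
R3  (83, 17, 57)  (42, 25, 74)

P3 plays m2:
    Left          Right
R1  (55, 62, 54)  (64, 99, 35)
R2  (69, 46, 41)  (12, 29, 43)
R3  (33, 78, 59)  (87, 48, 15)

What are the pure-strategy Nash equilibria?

P1 against (Left, m1): payoffs 85, 71, 83 → best response R1.
P1 against (Left, m2): payoffs 55, 69, 33 → best response R2.
P1 against (Right, m1): payoffs 16, 33, 42 → best response R3.
P1 against (Right, m2): payoffs 64, 12, 87 → best response R3.
P2 against (R1, m1): payoffs 81, 62 → best response Left.
P2 against (R1, m2): payoffs 62, 99 → best response Right.
P2 against (R2, m1): payoffs 33, 53 → best response Right.
P2 against (R2, m2): payoffs 46, 29 → best response Left.
P2 against (R3, m1): payoffs 17, 25 → best response Right.
P2 against (R3, m2): payoffs 78, 48 → best response Left.
P3 against (R1, Left): payoffs 98, 54 → best response m1.
P3 against (R1, Right): payoffs 41, 35 → best response m1.
P3 against (R2, Left): payoffs 38, 41 → best response m2.
P3 against (R2, Right): payoffs 38, 43 → best response m2.
P3 against (R3, Left): payoffs 57, 59 → best response m2.
P3 against (R3, Right): payoffs 74, 15 → best response m1.
Mutual best responses: (R1, Left, m1); (R2, Left, m2); (R3, Right, m1).

Pure-strategy Nash equilibria: (R1, Left, m1); (R2, Left, m2); (R3, Right, m1)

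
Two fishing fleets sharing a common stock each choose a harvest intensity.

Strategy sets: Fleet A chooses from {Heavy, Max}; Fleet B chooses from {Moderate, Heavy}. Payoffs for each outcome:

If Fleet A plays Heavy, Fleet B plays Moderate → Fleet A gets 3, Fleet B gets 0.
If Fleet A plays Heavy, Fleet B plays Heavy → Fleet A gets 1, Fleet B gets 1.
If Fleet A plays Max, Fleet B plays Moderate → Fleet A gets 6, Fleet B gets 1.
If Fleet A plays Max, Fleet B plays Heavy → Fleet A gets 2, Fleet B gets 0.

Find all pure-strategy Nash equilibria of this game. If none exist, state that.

(Heavy, Moderate): Fleet A can switch to Max (3 → 6). Not NE.
(Heavy, Heavy): Fleet A can switch to Max (1 → 2). Not NE.
(Max, Moderate): Fleet A gets 6, best alternative 3; Fleet B gets 1, best alternative 0. No profitable deviation — NE.
(Max, Heavy): Fleet B can switch to Moderate (0 → 1). Not NE.

The unique pure-strategy Nash equilibrium is (Max, Moderate).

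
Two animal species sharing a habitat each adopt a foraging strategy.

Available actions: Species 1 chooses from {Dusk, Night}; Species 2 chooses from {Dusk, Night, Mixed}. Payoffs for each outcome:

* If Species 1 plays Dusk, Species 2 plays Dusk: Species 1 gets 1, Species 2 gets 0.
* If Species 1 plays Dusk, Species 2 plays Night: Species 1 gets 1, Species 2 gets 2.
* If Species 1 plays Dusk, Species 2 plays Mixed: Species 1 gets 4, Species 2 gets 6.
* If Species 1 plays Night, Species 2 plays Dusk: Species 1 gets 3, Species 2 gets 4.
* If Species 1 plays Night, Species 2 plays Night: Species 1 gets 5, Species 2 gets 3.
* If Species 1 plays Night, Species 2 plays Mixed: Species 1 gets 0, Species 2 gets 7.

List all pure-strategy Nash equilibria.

(Dusk, Mixed)

Check each profile: it is a Nash equilibrium iff no player can strictly gain by switching unilaterally.
(Dusk, Dusk): Species 1 can switch to Night (1 → 3). Not NE.
(Dusk, Night): Species 1 can switch to Night (1 → 5). Not NE.
(Dusk, Mixed): Species 1 gets 4, best alternative 0; Species 2 gets 6, best alternative 2. No profitable deviation — NE.
(Night, Dusk): Species 2 can switch to Mixed (4 → 7). Not NE.
(Night, Night): Species 2 can switch to Dusk (3 → 4). Not NE.
(Night, Mixed): Species 1 can switch to Dusk (0 → 4). Not NE.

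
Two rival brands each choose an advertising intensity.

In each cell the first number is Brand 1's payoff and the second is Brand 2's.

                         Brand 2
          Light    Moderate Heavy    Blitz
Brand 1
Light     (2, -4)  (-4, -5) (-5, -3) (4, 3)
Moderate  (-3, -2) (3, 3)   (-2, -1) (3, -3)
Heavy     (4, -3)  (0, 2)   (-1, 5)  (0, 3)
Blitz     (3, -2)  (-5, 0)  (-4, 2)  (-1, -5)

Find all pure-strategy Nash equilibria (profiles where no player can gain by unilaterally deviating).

(Light, Blitz) and (Moderate, Moderate) and (Heavy, Heavy)

For each player, find the best response to each opponent profile; mutual best responses are the pure NE.
Brand 1 against Light: payoffs 2, -3, 4, 3 → best response Heavy.
Brand 1 against Moderate: payoffs -4, 3, 0, -5 → best response Moderate.
Brand 1 against Heavy: payoffs -5, -2, -1, -4 → best response Heavy.
Brand 1 against Blitz: payoffs 4, 3, 0, -1 → best response Light.
Brand 2 against Light: payoffs -4, -5, -3, 3 → best response Blitz.
Brand 2 against Moderate: payoffs -2, 3, -1, -3 → best response Moderate.
Brand 2 against Heavy: payoffs -3, 2, 5, 3 → best response Heavy.
Brand 2 against Blitz: payoffs -2, 0, 2, -5 → best response Heavy.
Mutual best responses: (Light, Blitz); (Moderate, Moderate); (Heavy, Heavy).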